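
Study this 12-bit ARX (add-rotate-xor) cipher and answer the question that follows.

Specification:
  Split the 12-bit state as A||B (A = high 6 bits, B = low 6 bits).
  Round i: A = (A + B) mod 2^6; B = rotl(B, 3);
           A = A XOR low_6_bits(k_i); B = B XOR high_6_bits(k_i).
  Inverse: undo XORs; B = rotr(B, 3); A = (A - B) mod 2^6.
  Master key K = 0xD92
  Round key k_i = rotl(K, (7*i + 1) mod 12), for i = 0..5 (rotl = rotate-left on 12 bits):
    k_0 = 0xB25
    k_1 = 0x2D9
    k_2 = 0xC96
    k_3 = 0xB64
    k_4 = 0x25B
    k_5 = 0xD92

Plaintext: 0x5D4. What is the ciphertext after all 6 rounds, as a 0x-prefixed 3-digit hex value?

0x8FE

s_0 = plaintext = 0x5D4
s_1 = Round(s_0, k_0) = 0x38E
s_2 = Round(s_1, k_1) = 0x17A
s_3 = Round(s_2, k_2) = 0xA65
s_4 = Round(s_3, k_3) = 0xA81
s_5 = Round(s_4, k_4) = 0xC01
s_6 = Round(s_5, k_5) = 0x8FE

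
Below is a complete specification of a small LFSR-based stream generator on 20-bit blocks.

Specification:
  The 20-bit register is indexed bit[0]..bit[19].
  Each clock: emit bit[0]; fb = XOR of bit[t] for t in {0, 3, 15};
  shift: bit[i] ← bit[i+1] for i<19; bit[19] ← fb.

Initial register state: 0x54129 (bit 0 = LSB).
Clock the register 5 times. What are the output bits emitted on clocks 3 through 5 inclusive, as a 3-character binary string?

010

reg_0 = 0x54129
clock 1: out=1, reg = 0x2A094
clock 2: out=0, reg = 0x9504A
clock 3: out=0, reg = 0xCA825
clock 4: out=1, reg = 0x65412
clock 5: out=0, reg = 0x32A09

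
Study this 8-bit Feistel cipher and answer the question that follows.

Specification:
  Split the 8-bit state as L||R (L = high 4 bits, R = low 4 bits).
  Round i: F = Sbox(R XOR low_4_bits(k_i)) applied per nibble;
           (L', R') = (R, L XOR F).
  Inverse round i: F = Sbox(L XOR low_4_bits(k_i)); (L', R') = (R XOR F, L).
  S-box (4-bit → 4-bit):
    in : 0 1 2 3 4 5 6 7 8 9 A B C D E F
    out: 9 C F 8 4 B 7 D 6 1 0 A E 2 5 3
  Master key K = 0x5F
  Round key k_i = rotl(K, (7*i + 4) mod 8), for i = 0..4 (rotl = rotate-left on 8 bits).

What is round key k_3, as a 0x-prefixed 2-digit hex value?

K = 0x5F
k_0 = rotl(K, (7*0+4) mod 8) = rotl(K, 4) = 0xF5
k_1 = rotl(K, (7*1+4) mod 8) = rotl(K, 3) = 0xFA
k_2 = rotl(K, (7*2+4) mod 8) = rotl(K, 2) = 0x7D
k_3 = rotl(K, (7*3+4) mod 8) = rotl(K, 1) = 0xBE

0xBE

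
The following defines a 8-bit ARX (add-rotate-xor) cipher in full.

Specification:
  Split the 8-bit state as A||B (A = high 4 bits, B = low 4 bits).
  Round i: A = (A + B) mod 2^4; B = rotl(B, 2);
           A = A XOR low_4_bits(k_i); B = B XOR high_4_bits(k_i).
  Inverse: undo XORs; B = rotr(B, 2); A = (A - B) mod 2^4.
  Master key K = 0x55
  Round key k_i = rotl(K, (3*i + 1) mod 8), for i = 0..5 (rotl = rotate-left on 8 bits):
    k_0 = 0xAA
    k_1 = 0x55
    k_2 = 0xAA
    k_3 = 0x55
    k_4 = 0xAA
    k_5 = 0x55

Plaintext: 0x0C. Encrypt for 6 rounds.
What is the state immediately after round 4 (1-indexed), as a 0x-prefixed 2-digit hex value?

0x8C

s_0 = plaintext = 0x0C
s_1 = Round(s_0, k_0) = 0x69
s_2 = Round(s_1, k_1) = 0xA3
s_3 = Round(s_2, k_2) = 0x76
s_4 = Round(s_3, k_3) = 0x8C
s_5 = Round(s_4, k_4) = 0xE9
s_6 = Round(s_5, k_5) = 0x23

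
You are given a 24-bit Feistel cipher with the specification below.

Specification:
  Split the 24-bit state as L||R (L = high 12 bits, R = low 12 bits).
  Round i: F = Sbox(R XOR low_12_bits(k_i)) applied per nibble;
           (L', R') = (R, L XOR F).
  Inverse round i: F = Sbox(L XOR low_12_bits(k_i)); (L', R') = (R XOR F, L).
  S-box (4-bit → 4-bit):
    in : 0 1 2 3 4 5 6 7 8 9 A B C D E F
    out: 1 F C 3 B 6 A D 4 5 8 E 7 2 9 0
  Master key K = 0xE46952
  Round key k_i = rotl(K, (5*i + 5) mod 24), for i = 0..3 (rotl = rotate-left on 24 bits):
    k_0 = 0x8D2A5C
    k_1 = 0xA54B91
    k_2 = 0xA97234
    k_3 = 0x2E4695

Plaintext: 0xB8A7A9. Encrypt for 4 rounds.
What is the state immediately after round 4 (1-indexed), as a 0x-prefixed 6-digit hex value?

s_0 = plaintext = 0xB8A7A9
s_1 = Round(s_0, k_0) = 0x7A998C
s_2 = Round(s_1, k_1) = 0x98CB5B
s_3 = Round(s_2, k_2) = 0xB5BC2C
s_4 = Round(s_3, k_3) = 0xC2C3BE

0xC2C3BE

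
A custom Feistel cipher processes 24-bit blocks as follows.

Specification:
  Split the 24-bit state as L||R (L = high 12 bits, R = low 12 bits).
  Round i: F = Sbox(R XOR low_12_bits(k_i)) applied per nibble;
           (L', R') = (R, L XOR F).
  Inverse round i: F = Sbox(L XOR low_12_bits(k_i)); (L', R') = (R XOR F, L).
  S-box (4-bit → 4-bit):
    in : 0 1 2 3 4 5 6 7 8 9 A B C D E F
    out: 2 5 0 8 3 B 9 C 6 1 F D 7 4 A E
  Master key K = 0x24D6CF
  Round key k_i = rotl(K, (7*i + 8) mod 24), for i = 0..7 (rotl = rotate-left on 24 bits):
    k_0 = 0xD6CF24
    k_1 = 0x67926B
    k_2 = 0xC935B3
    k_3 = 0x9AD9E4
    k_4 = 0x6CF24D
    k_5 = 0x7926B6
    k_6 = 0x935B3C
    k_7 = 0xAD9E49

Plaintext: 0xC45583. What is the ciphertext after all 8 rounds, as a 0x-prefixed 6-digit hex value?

0xE977D9

s_0 = plaintext = 0xC45583
s_1 = Round(s_0, k_0) = 0x5833B9
s_2 = Round(s_1, k_1) = 0x3B90C3
s_3 = Round(s_2, k_2) = 0x0C387B
s_4 = Round(s_3, k_3) = 0x87B5DD
s_5 = Round(s_4, k_4) = 0x5DD469
s_6 = Round(s_5, k_5) = 0x469593
s_7 = Round(s_6, k_6) = 0x593E97
s_8 = Round(s_7, k_7) = 0xE977D9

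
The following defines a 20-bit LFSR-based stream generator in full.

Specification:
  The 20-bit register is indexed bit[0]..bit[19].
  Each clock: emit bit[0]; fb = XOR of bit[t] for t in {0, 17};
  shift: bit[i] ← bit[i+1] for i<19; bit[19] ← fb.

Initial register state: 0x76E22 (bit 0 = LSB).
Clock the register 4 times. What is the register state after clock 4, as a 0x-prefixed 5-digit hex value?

0x976E2

reg_0 = 0x76E22
clock 1: out=0, reg = 0xBB711
clock 2: out=1, reg = 0x5DB88
clock 3: out=0, reg = 0x2EDC4
clock 4: out=0, reg = 0x976E2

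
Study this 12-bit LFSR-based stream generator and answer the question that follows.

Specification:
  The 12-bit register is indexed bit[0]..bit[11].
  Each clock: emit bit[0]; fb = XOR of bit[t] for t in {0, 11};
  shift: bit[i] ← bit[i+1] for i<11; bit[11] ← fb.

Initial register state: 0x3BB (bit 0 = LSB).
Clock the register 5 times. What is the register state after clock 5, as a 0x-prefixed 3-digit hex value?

0x49D

reg_0 = 0x3BB
clock 1: out=1, reg = 0x9DD
clock 2: out=1, reg = 0x4EE
clock 3: out=0, reg = 0x277
clock 4: out=1, reg = 0x93B
clock 5: out=1, reg = 0x49D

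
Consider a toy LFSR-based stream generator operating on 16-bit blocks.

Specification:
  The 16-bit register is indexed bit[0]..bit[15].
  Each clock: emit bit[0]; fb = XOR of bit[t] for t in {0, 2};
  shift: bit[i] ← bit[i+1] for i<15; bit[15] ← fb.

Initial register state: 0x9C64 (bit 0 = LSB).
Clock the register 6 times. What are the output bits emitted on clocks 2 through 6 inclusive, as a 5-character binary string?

reg_0 = 0x9C64
clock 1: out=0, reg = 0xCE32
clock 2: out=0, reg = 0x6719
clock 3: out=1, reg = 0xB38C
clock 4: out=0, reg = 0xD9C6
clock 5: out=0, reg = 0xECE3
clock 6: out=1, reg = 0xF671

01001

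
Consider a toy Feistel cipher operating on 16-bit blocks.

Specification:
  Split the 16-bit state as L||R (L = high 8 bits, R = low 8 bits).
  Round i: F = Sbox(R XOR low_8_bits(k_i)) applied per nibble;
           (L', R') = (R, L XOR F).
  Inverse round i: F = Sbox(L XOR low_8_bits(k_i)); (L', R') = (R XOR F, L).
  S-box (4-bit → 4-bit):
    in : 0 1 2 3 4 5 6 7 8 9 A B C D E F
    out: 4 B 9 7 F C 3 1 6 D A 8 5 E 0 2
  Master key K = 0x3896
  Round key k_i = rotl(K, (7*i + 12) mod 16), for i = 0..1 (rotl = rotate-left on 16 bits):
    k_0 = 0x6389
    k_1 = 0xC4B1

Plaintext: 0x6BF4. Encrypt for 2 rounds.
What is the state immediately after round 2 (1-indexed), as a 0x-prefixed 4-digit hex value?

0x75AB

s_0 = plaintext = 0x6BF4
s_1 = Round(s_0, k_0) = 0xF475
s_2 = Round(s_1, k_1) = 0x75AB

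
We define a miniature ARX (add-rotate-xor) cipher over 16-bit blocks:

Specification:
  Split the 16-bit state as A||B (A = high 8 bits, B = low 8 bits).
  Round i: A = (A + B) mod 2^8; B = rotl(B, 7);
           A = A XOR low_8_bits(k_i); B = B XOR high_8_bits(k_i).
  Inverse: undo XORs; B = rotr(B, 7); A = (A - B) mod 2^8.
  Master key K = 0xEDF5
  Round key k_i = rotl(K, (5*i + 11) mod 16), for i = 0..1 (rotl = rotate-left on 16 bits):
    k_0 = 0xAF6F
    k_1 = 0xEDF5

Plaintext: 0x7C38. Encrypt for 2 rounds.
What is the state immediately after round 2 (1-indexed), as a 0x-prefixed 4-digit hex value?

s_0 = plaintext = 0x7C38
s_1 = Round(s_0, k_0) = 0xDBB3
s_2 = Round(s_1, k_1) = 0x7B34

0x7B34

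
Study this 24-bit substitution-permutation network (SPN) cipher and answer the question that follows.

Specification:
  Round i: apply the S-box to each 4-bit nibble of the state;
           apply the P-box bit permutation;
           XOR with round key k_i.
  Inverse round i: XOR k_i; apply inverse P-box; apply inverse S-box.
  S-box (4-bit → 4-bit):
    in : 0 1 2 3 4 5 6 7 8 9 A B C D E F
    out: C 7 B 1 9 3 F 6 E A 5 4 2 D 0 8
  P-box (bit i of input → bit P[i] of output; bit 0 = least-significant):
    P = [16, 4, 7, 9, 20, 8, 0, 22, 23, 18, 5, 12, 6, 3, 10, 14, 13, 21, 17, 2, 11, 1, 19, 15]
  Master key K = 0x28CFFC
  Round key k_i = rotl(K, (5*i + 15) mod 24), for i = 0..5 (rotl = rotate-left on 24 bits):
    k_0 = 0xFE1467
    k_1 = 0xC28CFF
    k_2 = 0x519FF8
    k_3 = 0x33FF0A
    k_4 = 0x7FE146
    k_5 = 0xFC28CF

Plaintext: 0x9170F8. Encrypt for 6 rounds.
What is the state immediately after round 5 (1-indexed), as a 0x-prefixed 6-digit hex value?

s_0 = plaintext = 0x9170F8
s_1 = Round(s_0, k_0) = 0x9CA2DD
s_2 = Round(s_1, k_1) = 0x371A3C
s_3 = Round(s_2, k_2) = 0xE39380
s_4 = Round(s_3, k_3) = 0xF39C83
s_5 = Round(s_4, k_4) = 0x3A004F
s_6 = Round(s_5, k_5) = 0xAE56EF

0x3A004F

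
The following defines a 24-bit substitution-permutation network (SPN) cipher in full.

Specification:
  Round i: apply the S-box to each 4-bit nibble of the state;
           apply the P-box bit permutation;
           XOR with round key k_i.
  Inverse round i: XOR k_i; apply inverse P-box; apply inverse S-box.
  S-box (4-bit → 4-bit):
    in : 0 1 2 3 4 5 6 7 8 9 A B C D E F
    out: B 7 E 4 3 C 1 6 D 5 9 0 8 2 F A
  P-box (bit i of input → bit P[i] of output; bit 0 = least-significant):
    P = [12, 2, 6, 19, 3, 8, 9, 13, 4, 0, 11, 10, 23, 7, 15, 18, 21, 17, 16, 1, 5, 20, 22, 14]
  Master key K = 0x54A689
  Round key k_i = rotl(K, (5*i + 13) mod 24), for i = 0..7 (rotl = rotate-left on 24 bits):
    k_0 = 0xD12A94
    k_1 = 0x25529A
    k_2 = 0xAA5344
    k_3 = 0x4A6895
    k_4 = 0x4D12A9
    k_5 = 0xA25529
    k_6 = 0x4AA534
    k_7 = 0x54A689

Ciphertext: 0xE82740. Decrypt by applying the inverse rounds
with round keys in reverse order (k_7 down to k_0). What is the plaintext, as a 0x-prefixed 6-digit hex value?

0x09C079

s_0 = ciphertext = 0xE82740
s_1 = InvRound(s_0, k_7) = 0xD6ED45
s_2 = InvRound(s_1, k_6) = 0x0BA1B5
s_3 = InvRound(s_2, k_5) = 0xC91AA0
s_4 = InvRound(s_3, k_4) = 0xBBA76B
s_5 = InvRound(s_4, k_3) = 0xE81817
s_6 = InvRound(s_5, k_2) = 0x5FB173
s_7 = InvRound(s_6, k_1) = 0xE47DE5
s_8 = InvRound(s_7, k_0) = 0x09C079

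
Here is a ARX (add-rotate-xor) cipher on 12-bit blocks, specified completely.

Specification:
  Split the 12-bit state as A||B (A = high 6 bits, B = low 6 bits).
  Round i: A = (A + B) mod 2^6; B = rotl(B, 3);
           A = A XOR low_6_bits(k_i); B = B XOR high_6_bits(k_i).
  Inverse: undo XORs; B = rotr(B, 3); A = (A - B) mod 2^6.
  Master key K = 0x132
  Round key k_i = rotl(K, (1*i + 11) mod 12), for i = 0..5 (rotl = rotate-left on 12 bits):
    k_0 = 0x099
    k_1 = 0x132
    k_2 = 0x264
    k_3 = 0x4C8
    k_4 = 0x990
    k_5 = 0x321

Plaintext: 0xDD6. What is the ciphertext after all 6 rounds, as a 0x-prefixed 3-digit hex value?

0x2E0

s_0 = plaintext = 0xDD6
s_1 = Round(s_0, k_0) = 0x530
s_2 = Round(s_1, k_1) = 0xD82
s_3 = Round(s_2, k_2) = 0x719
s_4 = Round(s_3, k_3) = 0xF58
s_5 = Round(s_4, k_4) = 0x165
s_6 = Round(s_5, k_5) = 0x2E0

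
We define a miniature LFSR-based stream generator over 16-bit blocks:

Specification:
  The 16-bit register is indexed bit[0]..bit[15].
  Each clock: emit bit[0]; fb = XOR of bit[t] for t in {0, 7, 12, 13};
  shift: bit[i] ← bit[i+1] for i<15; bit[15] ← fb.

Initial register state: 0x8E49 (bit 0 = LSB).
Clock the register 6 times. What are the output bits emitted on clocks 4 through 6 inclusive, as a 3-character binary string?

reg_0 = 0x8E49
clock 1: out=1, reg = 0xC724
clock 2: out=0, reg = 0x6392
clock 3: out=0, reg = 0x31C9
clock 4: out=1, reg = 0x18E4
clock 5: out=0, reg = 0x0C72
clock 6: out=0, reg = 0x0639

100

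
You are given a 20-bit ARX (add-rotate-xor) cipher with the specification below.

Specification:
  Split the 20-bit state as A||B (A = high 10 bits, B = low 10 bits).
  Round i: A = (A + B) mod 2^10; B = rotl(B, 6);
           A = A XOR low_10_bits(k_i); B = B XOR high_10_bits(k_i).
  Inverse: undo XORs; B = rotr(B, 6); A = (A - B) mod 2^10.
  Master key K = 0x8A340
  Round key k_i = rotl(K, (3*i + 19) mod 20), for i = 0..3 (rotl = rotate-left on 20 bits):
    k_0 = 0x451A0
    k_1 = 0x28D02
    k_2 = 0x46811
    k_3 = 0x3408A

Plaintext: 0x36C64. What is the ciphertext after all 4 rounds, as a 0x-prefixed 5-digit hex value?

s_0 = plaintext = 0x36C64
s_1 = Round(s_0, k_0) = 0x27C12
s_2 = Round(s_1, k_1) = 0x6CC22
s_3 = Round(s_2, k_2) = 0x71198
s_4 = Round(s_3, k_3) = 0xF5AC9

0xF5AC9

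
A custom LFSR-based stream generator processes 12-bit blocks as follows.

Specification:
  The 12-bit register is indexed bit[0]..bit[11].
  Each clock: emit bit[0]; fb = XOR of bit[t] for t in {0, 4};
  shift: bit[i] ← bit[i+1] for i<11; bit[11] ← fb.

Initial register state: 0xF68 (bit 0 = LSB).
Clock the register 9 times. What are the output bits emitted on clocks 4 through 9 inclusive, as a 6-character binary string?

reg_0 = 0xF68
clock 1: out=0, reg = 0x7B4
clock 2: out=0, reg = 0xBDA
clock 3: out=0, reg = 0xDED
clock 4: out=1, reg = 0xEF6
clock 5: out=0, reg = 0xF7B
clock 6: out=1, reg = 0x7BD
clock 7: out=1, reg = 0x3DE
clock 8: out=0, reg = 0x9EF
clock 9: out=1, reg = 0xCF7

101101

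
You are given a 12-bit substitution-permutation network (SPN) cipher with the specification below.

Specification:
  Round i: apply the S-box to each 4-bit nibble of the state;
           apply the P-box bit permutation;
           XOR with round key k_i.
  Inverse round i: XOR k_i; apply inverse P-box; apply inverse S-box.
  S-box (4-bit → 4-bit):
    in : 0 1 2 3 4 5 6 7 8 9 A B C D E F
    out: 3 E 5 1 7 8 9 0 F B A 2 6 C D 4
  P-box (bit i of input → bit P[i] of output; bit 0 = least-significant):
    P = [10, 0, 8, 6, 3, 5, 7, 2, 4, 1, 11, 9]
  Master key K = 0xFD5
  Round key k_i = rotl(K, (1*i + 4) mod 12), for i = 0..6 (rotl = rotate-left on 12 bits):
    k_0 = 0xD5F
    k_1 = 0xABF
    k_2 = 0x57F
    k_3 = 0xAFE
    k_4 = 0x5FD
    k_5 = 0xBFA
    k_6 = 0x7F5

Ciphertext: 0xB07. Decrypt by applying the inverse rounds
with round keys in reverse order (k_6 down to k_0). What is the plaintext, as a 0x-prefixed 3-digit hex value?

s_0 = ciphertext = 0xB07
s_1 = InvRound(s_0, k_6) = 0x4C6
s_2 = InvRound(s_1, k_5) = 0xE92
s_3 = InvRound(s_2, k_4) = 0x191
s_4 = InvRound(s_3, k_3) = 0x191
s_5 = InvRound(s_4, k_2) = 0xB86
s_6 = InvRound(s_5, k_1) = 0x30C
s_7 = InvRound(s_6, k_0) = 0x879

0x879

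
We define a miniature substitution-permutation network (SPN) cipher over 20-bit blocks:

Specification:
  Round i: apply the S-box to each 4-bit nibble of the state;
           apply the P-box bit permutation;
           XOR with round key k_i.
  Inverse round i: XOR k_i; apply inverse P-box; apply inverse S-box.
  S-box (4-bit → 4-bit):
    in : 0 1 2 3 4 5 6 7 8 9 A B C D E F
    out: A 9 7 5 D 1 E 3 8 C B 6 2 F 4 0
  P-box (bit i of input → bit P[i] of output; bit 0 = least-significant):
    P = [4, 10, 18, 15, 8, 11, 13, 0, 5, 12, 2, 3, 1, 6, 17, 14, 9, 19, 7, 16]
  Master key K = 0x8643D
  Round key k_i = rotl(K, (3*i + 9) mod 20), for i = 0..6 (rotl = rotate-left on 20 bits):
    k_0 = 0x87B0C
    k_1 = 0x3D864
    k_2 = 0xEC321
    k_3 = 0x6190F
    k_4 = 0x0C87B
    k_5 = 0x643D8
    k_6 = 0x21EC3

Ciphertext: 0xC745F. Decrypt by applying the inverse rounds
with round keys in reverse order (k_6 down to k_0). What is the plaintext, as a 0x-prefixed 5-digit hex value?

0x00E85

s_0 = ciphertext = 0xC745F
s_1 = InvRound(s_0, k_6) = 0x299B3
s_2 = InvRound(s_1, k_5) = 0x5AA09
s_3 = InvRound(s_2, k_4) = 0x1A5E3
s_4 = InvRound(s_3, k_3) = 0x9BDB6
s_5 = InvRound(s_4, k_2) = 0x44B62
s_6 = InvRound(s_5, k_1) = 0x13B59
s_7 = InvRound(s_6, k_0) = 0x00E85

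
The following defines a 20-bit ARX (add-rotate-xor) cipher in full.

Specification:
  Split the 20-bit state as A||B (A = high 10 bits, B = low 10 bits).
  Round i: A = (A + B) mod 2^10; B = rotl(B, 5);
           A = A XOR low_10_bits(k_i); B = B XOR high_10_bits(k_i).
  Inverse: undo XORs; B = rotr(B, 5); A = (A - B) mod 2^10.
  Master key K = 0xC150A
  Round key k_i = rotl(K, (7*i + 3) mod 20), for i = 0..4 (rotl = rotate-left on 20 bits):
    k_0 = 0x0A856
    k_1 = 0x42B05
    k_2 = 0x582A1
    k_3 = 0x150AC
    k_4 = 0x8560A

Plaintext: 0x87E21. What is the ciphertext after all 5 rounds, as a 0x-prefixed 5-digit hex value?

s_0 = plaintext = 0x87E21
s_1 = Round(s_0, k_0) = 0x0581B
s_2 = Round(s_1, k_1) = 0xCD26A
s_3 = Round(s_2, k_2) = 0xCFC33
s_4 = Round(s_3, k_3) = 0xF7A35
s_5 = Round(s_4, k_4) = 0x064A4

0x064A4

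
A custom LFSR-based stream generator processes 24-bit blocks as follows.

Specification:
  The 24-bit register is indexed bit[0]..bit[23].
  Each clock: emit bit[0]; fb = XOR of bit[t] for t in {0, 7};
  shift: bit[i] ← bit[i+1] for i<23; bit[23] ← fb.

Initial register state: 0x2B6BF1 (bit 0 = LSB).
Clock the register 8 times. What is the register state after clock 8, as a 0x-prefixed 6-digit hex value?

0x262B6B

reg_0 = 0x2B6BF1
clock 1: out=1, reg = 0x15B5F8
clock 2: out=0, reg = 0x8ADAFC
clock 3: out=0, reg = 0xC56D7E
clock 4: out=0, reg = 0x62B6BF
clock 5: out=1, reg = 0x315B5F
clock 6: out=1, reg = 0x98ADAF
clock 7: out=1, reg = 0x4C56D7
clock 8: out=1, reg = 0x262B6B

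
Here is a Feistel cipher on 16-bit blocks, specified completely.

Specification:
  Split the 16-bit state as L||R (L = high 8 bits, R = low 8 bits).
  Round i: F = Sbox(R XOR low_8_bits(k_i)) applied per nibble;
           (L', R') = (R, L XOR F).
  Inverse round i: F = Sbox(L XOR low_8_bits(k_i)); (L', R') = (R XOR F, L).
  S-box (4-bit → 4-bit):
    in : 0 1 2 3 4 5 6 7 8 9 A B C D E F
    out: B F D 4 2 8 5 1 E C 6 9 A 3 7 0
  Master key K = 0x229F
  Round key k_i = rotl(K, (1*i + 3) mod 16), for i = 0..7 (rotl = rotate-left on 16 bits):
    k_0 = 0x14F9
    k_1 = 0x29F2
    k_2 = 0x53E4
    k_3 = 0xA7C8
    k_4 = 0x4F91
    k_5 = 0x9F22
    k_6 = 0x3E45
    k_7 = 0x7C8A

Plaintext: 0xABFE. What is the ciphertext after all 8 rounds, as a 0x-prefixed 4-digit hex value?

s_0 = plaintext = 0xABFE
s_1 = Round(s_0, k_0) = 0xFE1A
s_2 = Round(s_1, k_1) = 0x1A80
s_3 = Round(s_2, k_2) = 0x8048
s_4 = Round(s_3, k_3) = 0x486B
s_5 = Round(s_4, k_4) = 0x6B4E
s_6 = Round(s_5, k_5) = 0x4E31
s_7 = Round(s_6, k_6) = 0x315C
s_8 = Round(s_7, k_7) = 0x5C04

0x5C04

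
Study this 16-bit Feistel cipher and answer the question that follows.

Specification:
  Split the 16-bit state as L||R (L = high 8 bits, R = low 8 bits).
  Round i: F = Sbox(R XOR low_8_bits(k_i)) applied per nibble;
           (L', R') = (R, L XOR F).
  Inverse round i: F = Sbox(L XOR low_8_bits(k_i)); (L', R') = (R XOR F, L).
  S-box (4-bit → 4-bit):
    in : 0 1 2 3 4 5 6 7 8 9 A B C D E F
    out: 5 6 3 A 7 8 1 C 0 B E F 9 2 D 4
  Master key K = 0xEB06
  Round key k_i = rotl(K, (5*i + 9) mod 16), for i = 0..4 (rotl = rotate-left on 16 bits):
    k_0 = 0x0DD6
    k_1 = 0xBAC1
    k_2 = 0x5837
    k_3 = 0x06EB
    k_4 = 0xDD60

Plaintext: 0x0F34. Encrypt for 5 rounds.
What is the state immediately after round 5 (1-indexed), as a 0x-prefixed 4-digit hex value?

0x609F

s_0 = plaintext = 0x0F34
s_1 = Round(s_0, k_0) = 0x34DC
s_2 = Round(s_1, k_1) = 0xDC56
s_3 = Round(s_2, k_2) = 0x56CA
s_4 = Round(s_3, k_3) = 0xCA60
s_5 = Round(s_4, k_4) = 0x609F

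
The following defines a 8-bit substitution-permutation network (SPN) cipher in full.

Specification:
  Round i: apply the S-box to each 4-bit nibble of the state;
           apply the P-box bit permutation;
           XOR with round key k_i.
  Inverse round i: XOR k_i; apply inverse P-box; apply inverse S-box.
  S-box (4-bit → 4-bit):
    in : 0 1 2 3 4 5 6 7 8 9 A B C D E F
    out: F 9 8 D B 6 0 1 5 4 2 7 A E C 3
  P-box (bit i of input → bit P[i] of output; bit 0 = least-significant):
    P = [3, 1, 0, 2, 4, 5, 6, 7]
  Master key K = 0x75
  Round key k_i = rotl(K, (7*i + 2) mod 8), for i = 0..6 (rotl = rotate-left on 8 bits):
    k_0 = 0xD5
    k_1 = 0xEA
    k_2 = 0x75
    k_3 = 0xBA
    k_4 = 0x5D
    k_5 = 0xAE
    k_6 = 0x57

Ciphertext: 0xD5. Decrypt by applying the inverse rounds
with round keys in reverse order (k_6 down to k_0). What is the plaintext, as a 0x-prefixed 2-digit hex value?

0xEB

s_0 = ciphertext = 0xD5
s_1 = InvRound(s_0, k_6) = 0x2A
s_2 = InvRound(s_1, k_5) = 0x22
s_3 = InvRound(s_2, k_4) = 0xB0
s_4 = InvRound(s_3, k_3) = 0x6F
s_5 = InvRound(s_4, k_2) = 0x7F
s_6 = InvRound(s_5, k_1) = 0x1E
s_7 = InvRound(s_6, k_0) = 0xEB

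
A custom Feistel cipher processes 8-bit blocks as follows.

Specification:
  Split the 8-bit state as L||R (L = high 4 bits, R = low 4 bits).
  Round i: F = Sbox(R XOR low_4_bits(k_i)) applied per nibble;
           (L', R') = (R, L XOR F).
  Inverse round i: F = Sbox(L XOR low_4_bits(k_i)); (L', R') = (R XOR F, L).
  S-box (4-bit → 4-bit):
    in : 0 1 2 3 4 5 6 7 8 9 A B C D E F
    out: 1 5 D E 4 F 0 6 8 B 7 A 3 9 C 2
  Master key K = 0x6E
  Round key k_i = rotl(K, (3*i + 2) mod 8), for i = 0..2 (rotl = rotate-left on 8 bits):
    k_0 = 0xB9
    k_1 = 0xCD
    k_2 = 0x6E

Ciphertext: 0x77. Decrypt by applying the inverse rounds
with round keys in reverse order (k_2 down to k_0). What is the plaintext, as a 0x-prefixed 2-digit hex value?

s_0 = ciphertext = 0x77
s_1 = InvRound(s_0, k_2) = 0xC7
s_2 = InvRound(s_1, k_1) = 0x2C
s_3 = InvRound(s_2, k_0) = 0x62

0x62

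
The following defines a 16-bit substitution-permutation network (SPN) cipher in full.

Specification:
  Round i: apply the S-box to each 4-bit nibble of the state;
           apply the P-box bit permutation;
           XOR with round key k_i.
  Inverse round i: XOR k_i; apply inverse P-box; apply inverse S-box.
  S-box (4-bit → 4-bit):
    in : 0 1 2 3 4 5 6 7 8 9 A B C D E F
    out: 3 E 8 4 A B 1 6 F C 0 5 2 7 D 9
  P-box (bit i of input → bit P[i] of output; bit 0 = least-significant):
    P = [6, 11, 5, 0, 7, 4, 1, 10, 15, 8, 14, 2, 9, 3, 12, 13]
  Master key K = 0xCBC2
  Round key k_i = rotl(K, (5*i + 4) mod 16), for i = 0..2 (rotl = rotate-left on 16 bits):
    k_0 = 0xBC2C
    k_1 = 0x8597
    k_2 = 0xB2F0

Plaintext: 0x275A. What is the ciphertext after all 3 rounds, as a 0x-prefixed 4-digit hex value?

s_0 = plaintext = 0x275A
s_1 = Round(s_0, k_0) = 0xD9BC
s_2 = Round(s_1, k_1) = 0xDF19
s_3 = Round(s_2, k_2) = 0x24CF

0x24CF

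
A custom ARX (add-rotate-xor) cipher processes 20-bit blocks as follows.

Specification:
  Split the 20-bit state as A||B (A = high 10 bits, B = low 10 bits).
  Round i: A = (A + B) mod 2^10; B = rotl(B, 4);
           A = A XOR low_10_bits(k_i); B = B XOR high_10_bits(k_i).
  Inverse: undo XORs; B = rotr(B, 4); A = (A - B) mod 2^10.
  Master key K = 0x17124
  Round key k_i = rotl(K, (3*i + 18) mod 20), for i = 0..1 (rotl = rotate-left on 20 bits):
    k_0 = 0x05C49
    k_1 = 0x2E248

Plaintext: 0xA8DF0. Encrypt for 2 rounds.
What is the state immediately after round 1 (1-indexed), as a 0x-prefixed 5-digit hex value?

0x36B10

s_0 = plaintext = 0xA8DF0
s_1 = Round(s_0, k_0) = 0x36B10
s_2 = Round(s_1, k_1) = 0x689B4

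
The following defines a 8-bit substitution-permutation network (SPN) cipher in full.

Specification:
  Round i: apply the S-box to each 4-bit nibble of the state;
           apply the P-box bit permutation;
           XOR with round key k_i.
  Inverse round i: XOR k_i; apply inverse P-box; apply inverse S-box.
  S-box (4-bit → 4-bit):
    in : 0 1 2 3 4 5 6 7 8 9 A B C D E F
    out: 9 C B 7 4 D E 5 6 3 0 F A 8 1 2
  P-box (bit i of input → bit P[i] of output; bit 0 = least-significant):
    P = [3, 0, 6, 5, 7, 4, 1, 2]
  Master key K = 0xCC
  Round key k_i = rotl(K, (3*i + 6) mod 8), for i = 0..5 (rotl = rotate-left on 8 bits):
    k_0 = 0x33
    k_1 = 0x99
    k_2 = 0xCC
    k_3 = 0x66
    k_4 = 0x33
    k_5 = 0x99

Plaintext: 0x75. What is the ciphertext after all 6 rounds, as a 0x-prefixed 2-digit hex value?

s_0 = plaintext = 0x75
s_1 = Round(s_0, k_0) = 0xD9
s_2 = Round(s_1, k_1) = 0x94
s_3 = Round(s_2, k_2) = 0x1C
s_4 = Round(s_3, k_3) = 0x41
s_5 = Round(s_4, k_4) = 0x51
s_6 = Round(s_5, k_5) = 0x7F

0x7F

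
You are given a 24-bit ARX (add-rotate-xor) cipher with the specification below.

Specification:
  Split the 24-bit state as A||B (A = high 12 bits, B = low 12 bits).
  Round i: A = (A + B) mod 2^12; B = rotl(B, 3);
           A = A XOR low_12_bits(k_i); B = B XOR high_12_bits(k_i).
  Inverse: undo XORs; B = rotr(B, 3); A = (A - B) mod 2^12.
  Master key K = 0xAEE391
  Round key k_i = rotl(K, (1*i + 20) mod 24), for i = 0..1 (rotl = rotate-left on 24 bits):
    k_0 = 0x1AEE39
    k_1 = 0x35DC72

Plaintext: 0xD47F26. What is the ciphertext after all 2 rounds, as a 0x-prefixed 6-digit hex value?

0x69F791

s_0 = plaintext = 0xD47F26
s_1 = Round(s_0, k_0) = 0x254899
s_2 = Round(s_1, k_1) = 0x69F791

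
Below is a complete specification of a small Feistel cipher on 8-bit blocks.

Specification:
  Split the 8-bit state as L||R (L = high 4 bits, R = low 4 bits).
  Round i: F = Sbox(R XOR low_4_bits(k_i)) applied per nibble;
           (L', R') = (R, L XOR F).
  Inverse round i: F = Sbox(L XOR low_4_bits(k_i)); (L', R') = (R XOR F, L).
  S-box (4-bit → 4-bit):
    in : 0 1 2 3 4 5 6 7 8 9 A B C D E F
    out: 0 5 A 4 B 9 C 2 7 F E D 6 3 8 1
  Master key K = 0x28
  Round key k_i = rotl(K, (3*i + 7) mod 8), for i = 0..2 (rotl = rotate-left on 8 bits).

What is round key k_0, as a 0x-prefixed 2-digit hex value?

K = 0x28
k_0 = rotl(K, (3*0+7) mod 8) = rotl(K, 7) = 0x14

0x14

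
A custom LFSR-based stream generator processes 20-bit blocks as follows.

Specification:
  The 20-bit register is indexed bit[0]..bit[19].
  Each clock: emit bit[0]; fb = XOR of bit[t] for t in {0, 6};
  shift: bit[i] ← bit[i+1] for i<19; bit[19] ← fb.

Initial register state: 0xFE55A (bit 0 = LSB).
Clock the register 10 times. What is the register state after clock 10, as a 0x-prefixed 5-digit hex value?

0xB3FF9

reg_0 = 0xFE55A
clock 1: out=0, reg = 0xFF2AD
clock 2: out=1, reg = 0xFF956
clock 3: out=0, reg = 0xFFCAB
clock 4: out=1, reg = 0xFFE55
clock 5: out=1, reg = 0x7FF2A
clock 6: out=0, reg = 0x3FF95
clock 7: out=1, reg = 0x9FFCA
clock 8: out=0, reg = 0xCFFE5
clock 9: out=1, reg = 0x67FF2
clock 10: out=0, reg = 0xB3FF9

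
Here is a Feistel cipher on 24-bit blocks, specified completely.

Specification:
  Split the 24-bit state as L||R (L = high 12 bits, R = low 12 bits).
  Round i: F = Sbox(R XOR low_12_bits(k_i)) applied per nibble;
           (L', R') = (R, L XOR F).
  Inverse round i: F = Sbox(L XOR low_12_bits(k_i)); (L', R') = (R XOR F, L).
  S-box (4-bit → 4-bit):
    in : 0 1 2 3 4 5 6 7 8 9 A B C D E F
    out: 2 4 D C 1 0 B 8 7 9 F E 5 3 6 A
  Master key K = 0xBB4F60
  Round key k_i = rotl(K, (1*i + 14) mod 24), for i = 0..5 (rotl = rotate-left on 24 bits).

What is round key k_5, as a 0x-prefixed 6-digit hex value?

0x05DA7B

K = 0xBB4F60
k_0 = rotl(K, (1*0+14) mod 24) = rotl(K, 14) = 0xD82ED3
k_1 = rotl(K, (1*1+14) mod 24) = rotl(K, 15) = 0xB05DA7
k_2 = rotl(K, (1*2+14) mod 24) = rotl(K, 16) = 0x60BB4F
k_3 = rotl(K, (1*3+14) mod 24) = rotl(K, 17) = 0xC1769E
k_4 = rotl(K, (1*4+14) mod 24) = rotl(K, 18) = 0x82ED3D
k_5 = rotl(K, (1*5+14) mod 24) = rotl(K, 19) = 0x05DA7B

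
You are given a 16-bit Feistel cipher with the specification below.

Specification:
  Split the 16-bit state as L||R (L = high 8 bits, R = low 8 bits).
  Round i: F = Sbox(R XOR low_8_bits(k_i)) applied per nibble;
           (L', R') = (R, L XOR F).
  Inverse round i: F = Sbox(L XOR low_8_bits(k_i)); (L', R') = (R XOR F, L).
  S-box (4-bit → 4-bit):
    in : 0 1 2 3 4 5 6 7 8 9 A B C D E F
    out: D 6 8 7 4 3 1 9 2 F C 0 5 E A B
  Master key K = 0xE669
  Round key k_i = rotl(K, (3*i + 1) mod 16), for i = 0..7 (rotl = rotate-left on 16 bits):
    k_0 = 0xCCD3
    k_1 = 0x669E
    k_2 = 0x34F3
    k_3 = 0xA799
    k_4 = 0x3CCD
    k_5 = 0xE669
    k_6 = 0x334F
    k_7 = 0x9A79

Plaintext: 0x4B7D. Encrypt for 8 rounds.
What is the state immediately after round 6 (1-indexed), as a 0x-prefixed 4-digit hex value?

s_0 = plaintext = 0x4B7D
s_1 = Round(s_0, k_0) = 0x7D81
s_2 = Round(s_1, k_1) = 0x8116
s_3 = Round(s_2, k_2) = 0x1622
s_4 = Round(s_3, k_3) = 0x2216
s_5 = Round(s_4, k_4) = 0x16C2
s_6 = Round(s_5, k_5) = 0xC2D6
s_7 = Round(s_6, k_6) = 0xD63D
s_8 = Round(s_7, k_7) = 0x3D92

0xC2D6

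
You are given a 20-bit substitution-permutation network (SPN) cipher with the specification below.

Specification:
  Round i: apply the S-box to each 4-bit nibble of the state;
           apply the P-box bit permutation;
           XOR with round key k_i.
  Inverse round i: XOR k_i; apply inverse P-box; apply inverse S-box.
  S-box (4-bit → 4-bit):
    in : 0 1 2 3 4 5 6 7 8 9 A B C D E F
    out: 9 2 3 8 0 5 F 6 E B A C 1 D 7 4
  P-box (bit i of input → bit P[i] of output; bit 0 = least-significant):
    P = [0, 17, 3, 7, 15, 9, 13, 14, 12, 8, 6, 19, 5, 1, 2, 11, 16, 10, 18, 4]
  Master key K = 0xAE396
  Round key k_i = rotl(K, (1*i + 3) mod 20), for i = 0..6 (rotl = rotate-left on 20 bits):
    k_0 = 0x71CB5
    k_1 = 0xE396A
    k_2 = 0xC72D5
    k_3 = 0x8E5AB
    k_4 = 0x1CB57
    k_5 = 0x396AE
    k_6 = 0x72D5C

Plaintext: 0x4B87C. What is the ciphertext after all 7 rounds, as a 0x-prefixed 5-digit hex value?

0x886AC

s_0 = plaintext = 0x4B87C
s_1 = Round(s_0, k_0) = 0xF37F0
s_2 = Round(s_1, k_1) = 0xA10AB
s_3 = Round(s_2, k_2) = 0x4244F
s_4 = Round(s_3, k_3) = 0x8E581
s_5 = Round(s_4, k_4) = 0x7BD21
s_6 = Round(s_5, k_5) = 0xD08EA
s_7 = Round(s_6, k_6) = 0x886AC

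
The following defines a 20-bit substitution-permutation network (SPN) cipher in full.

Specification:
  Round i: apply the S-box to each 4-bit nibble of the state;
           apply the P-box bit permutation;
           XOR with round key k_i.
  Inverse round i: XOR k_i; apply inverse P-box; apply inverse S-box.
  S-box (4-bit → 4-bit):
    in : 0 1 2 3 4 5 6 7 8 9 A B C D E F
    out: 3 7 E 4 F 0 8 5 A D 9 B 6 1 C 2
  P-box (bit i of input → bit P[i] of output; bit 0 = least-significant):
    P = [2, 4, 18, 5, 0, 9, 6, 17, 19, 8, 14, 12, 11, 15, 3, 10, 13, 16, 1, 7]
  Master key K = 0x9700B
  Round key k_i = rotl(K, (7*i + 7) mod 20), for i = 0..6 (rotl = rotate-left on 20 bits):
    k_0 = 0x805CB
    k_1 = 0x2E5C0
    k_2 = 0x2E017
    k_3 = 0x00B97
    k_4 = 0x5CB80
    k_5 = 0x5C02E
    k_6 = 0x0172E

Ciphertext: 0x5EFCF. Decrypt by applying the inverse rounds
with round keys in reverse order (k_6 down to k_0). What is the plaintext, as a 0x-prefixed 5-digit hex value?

0xF30AC

s_0 = ciphertext = 0x5EFCF
s_1 = InvRound(s_0, k_6) = 0xB0E7E
s_2 = InvRound(s_1, k_5) = 0x5B72C
s_3 = InvRound(s_2, k_4) = 0xA9E5A
s_4 = InvRound(s_3, k_3) = 0x62B9D
s_5 = InvRound(s_4, k_2) = 0xE1CF3
s_6 = InvRound(s_5, k_1) = 0x704D2
s_7 = InvRound(s_6, k_0) = 0xF30AC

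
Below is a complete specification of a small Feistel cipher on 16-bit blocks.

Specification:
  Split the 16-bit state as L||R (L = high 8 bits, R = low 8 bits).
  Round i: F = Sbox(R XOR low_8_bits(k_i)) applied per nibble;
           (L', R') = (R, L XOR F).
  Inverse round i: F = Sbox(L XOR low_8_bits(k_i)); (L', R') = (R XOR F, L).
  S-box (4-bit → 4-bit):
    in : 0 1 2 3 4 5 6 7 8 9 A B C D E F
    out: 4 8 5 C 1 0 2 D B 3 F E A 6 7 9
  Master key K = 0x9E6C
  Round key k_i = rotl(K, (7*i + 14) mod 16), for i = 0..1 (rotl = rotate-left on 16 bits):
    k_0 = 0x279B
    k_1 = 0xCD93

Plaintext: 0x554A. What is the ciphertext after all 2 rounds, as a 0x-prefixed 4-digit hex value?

0x3DBD

s_0 = plaintext = 0x554A
s_1 = Round(s_0, k_0) = 0x4A3D
s_2 = Round(s_1, k_1) = 0x3DBD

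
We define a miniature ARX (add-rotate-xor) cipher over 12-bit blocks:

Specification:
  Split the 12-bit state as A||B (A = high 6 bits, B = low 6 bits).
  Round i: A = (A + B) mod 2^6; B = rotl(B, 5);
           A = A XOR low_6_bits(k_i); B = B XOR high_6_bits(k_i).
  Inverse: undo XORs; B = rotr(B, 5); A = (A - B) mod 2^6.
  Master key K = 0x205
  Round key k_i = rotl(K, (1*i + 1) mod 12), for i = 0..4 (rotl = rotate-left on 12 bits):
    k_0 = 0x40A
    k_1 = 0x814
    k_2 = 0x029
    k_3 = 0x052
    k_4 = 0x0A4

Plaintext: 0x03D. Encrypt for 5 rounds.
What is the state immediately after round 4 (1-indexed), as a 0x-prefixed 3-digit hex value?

s_0 = plaintext = 0x03D
s_1 = Round(s_0, k_0) = 0xDEE
s_2 = Round(s_1, k_1) = 0xC77
s_3 = Round(s_2, k_2) = 0x07B
s_4 = Round(s_3, k_3) = 0xBBC
s_5 = Round(s_4, k_4) = 0x39C

0xBBC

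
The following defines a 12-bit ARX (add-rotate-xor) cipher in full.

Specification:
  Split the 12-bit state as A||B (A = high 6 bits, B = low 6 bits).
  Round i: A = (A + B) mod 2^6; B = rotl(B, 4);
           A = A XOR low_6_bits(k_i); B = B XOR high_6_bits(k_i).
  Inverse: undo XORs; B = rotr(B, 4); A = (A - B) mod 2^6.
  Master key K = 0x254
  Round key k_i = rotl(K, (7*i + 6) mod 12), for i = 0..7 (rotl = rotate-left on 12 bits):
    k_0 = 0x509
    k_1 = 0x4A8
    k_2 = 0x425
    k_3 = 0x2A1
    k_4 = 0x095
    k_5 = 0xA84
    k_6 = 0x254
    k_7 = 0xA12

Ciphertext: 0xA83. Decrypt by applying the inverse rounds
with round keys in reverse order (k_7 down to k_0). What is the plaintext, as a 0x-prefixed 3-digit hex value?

0xE59

s_0 = ciphertext = 0xA83
s_1 = InvRound(s_0, k_7) = 0x2AE
s_2 = InvRound(s_1, k_6) = 0x01E
s_3 = InvRound(s_2, k_5) = 0xC53
s_4 = InvRound(s_3, k_4) = 0x7C5
s_5 = InvRound(s_4, k_3) = 0x0BC
s_6 = InvRound(s_5, k_2) = 0xD72
s_7 = InvRound(s_6, k_1) = 0x6C2
s_8 = InvRound(s_7, k_0) = 0xE59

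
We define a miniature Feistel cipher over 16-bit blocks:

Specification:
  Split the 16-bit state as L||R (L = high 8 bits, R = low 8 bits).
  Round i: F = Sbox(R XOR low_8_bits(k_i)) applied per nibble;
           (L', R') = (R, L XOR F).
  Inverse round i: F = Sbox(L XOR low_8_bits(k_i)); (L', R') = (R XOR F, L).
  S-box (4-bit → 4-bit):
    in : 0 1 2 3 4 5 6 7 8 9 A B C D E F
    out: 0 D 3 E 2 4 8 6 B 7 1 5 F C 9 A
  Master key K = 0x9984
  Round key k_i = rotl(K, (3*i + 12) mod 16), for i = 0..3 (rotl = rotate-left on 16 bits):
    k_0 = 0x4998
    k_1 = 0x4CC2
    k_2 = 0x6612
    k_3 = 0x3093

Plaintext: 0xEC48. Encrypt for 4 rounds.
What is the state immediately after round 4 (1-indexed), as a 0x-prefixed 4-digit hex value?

s_0 = plaintext = 0xEC48
s_1 = Round(s_0, k_0) = 0x482C
s_2 = Round(s_1, k_1) = 0x2CD1
s_3 = Round(s_2, k_2) = 0xD1D2
s_4 = Round(s_3, k_3) = 0xD2FC

0xD2FC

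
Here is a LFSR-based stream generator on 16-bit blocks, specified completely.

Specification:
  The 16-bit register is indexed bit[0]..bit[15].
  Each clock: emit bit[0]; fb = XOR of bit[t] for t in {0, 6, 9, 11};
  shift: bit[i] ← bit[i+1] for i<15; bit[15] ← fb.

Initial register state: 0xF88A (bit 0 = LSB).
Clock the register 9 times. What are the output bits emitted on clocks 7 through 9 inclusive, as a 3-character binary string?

reg_0 = 0xF88A
clock 1: out=0, reg = 0xFC45
clock 2: out=1, reg = 0xFE22
clock 3: out=0, reg = 0x7F11
clock 4: out=1, reg = 0xBF88
clock 5: out=0, reg = 0x5FC4
clock 6: out=0, reg = 0xAFE2
clock 7: out=0, reg = 0xD7F1
clock 8: out=1, reg = 0xEBF8
clock 9: out=0, reg = 0xF5FC

010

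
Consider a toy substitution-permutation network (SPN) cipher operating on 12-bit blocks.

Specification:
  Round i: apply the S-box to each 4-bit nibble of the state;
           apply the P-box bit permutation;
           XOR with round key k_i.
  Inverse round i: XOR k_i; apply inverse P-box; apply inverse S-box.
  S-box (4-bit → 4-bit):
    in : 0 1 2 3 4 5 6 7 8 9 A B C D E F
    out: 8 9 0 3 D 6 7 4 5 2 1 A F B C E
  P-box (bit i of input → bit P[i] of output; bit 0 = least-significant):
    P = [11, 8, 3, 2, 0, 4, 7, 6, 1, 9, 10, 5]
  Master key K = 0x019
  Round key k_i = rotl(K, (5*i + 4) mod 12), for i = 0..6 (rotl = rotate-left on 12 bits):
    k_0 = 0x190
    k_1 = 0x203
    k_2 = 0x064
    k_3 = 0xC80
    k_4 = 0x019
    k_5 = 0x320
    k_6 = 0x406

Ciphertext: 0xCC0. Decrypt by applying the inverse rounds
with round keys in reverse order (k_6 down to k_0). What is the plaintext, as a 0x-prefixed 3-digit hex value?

0x2DD

s_0 = ciphertext = 0xCC0
s_1 = InvRound(s_0, k_6) = 0xAE1
s_2 = InvRound(s_1, k_5) = 0x243
s_3 = InvRound(s_2, k_4) = 0x3B7
s_4 = InvRound(s_3, k_3) = 0xC3D
s_5 = InvRound(s_4, k_2) = 0x7D8
s_6 = InvRound(s_5, k_1) = 0x8C5
s_7 = InvRound(s_6, k_0) = 0x2DD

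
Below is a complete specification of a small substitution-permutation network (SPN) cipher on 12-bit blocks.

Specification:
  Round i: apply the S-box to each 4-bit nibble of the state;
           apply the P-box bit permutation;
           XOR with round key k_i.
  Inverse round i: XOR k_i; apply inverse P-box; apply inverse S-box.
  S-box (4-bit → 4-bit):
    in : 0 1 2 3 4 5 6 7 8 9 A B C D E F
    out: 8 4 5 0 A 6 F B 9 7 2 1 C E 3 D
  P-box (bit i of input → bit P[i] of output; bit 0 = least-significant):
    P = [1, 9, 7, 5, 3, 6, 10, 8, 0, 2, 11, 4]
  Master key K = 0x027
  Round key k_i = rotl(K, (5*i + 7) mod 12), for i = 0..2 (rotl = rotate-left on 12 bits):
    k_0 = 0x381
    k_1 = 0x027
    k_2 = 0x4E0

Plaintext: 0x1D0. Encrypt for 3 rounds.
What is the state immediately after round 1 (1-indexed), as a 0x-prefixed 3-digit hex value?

s_0 = plaintext = 0x1D0
s_1 = Round(s_0, k_0) = 0xEE1
s_2 = Round(s_1, k_1) = 0x0EA
s_3 = Round(s_2, k_2) = 0x6B8

0xEE1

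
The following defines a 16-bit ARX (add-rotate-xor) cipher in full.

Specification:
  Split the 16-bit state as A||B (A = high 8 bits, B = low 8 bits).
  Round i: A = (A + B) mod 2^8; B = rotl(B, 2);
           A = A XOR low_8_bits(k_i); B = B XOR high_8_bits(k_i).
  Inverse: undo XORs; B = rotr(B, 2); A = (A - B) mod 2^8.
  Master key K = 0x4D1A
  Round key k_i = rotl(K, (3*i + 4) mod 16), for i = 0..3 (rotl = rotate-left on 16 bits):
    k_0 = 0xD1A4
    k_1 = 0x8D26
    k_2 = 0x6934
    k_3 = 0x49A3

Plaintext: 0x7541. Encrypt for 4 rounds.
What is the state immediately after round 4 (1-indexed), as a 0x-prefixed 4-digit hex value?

0x1F01

s_0 = plaintext = 0x7541
s_1 = Round(s_0, k_0) = 0x12D4
s_2 = Round(s_1, k_1) = 0xC0DE
s_3 = Round(s_2, k_2) = 0xAA12
s_4 = Round(s_3, k_3) = 0x1F01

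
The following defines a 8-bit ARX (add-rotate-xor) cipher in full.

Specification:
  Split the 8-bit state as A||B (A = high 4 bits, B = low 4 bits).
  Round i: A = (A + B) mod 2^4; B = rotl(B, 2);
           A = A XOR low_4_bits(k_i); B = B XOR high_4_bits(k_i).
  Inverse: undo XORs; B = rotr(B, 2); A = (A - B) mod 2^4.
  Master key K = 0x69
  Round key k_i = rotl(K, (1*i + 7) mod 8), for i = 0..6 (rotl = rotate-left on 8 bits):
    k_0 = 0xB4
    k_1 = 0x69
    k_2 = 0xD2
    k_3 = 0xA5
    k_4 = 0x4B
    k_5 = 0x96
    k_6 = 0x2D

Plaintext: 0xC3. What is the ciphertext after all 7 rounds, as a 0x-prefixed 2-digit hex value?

s_0 = plaintext = 0xC3
s_1 = Round(s_0, k_0) = 0xB7
s_2 = Round(s_1, k_1) = 0xBB
s_3 = Round(s_2, k_2) = 0x43
s_4 = Round(s_3, k_3) = 0x26
s_5 = Round(s_4, k_4) = 0x3D
s_6 = Round(s_5, k_5) = 0x6E
s_7 = Round(s_6, k_6) = 0x99

0x99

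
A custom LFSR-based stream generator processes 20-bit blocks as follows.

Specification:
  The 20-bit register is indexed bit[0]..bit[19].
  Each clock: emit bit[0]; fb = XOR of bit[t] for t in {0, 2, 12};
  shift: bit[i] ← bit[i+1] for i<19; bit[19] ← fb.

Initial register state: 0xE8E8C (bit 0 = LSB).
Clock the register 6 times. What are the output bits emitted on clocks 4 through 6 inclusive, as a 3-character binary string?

reg_0 = 0xE8E8C
clock 1: out=0, reg = 0xF4746
clock 2: out=0, reg = 0xFA3A3
clock 3: out=1, reg = 0xFD1D1
clock 4: out=1, reg = 0x7E8E8
clock 5: out=0, reg = 0x3F474
clock 6: out=0, reg = 0x1FA3A

100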